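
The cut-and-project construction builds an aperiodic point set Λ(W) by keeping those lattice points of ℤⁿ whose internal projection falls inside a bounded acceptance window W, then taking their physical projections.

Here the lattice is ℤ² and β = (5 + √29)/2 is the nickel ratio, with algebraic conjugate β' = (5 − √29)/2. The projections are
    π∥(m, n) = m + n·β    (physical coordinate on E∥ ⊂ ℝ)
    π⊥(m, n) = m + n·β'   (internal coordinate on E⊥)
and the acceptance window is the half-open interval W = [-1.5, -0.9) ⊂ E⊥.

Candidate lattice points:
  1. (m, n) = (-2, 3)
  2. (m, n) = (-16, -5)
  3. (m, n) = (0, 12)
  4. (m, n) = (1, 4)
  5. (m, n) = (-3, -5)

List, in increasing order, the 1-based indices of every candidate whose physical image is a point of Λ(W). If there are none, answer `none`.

none

β' = (5−√29)/2 ≈ -0.1926.
[1] lift (-2,3): star map gives -2.5777; window check -1.5 ≤ -2.5777 < -0.9 is false → out
[2] lift (-16,-5): star map gives -15.0371; window check -1.5 ≤ -15.0371 < -0.9 is false → out
[3] lift (0,12): star map gives -2.3110; window check -1.5 ≤ -2.3110 < -0.9 is false → out
[4] lift (1,4): star map gives 0.2297; window check -1.5 ≤ 0.2297 < -0.9 is false → out
[5] lift (-3,-5): star map gives -2.0371; window check -1.5 ≤ -2.0371 < -0.9 is false → out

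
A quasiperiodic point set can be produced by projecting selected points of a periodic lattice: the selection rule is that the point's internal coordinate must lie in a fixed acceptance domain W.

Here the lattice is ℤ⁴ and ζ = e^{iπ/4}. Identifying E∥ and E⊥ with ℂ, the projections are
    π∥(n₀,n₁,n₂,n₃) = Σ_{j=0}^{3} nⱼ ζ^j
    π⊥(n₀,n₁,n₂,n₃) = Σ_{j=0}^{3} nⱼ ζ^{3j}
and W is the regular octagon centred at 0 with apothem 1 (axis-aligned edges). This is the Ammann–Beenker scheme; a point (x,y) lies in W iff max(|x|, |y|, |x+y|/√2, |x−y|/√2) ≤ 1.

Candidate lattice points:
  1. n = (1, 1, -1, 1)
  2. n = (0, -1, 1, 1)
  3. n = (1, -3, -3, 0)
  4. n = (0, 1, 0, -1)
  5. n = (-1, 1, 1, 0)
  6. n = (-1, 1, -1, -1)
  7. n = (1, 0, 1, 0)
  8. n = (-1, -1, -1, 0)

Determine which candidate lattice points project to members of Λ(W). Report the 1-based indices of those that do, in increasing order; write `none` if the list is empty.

8

π⊥(n) = n₀ + n₁ζ³ + n₂ζ⁶ + n₃ζ⁹ where ζ = e^{iπ/4}.
#1 (1, 1, -1, 1): internal (1.00000, 2.41421); octagon support 2.41421 vs apothem 1 → ∉ W
#2 (0, -1, 1, 1): internal (1.41421, -1.00000); octagon support 1.70711 vs apothem 1 → ∉ W
#3 (1, -3, -3, 0): internal (3.12132, 0.87868); octagon support 3.12132 vs apothem 1 → ∉ W
#4 (0, 1, 0, -1): internal (-1.41421, 0.00000); octagon support 1.41421 vs apothem 1 → ∉ W
#5 (-1, 1, 1, 0): internal (-1.70711, -0.29289); octagon support 1.70711 vs apothem 1 → ∉ W
#6 (-1, 1, -1, -1): internal (-2.41421, 1.00000); octagon support 2.41421 vs apothem 1 → ∉ W
#7 (1, 0, 1, 0): internal (1.00000, -1.00000); octagon support 1.41421 vs apothem 1 → ∉ W
#8 (-1, -1, -1, 0): internal (-0.29289, 0.29289); octagon support 0.41421 vs apothem 1 → ∈ W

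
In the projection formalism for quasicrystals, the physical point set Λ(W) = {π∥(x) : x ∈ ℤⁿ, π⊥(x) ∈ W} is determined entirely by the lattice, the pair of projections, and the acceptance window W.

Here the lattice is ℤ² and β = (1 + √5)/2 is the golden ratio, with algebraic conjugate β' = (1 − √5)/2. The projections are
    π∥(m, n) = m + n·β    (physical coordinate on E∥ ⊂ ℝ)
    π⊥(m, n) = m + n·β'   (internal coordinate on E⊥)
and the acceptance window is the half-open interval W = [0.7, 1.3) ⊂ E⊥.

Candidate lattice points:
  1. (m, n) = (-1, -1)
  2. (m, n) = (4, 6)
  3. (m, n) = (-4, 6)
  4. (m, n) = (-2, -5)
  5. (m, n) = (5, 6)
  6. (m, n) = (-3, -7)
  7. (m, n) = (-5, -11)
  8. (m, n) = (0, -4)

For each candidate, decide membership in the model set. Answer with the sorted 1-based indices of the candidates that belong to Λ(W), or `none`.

Numerically β ≈ 1.618034 and β' = −1/β ≈ -0.618034.
[1] lift (-1,-1): star map gives -0.381966; window check 0.7 ≤ -0.381966 < 1.3 is false → out
[2] lift (4,6): star map gives 0.291796; window check 0.7 ≤ 0.291796 < 1.3 is false → out
[3] lift (-4,6): star map gives -7.708204; window check 0.7 ≤ -7.708204 < 1.3 is false → out
[4] lift (-2,-5): star map gives 1.090170; window check 0.7 ≤ 1.090170 < 1.3 is true → IN Λ
[5] lift (5,6): star map gives 1.291796; window check 0.7 ≤ 1.291796 < 1.3 is true → IN Λ
[6] lift (-3,-7): star map gives 1.326238; window check 0.7 ≤ 1.326238 < 1.3 is false → out
[7] lift (-5,-11): star map gives 1.798374; window check 0.7 ≤ 1.798374 < 1.3 is false → out
[8] lift (0,-4): star map gives 2.472136; window check 0.7 ≤ 2.472136 < 1.3 is false → out

4, 5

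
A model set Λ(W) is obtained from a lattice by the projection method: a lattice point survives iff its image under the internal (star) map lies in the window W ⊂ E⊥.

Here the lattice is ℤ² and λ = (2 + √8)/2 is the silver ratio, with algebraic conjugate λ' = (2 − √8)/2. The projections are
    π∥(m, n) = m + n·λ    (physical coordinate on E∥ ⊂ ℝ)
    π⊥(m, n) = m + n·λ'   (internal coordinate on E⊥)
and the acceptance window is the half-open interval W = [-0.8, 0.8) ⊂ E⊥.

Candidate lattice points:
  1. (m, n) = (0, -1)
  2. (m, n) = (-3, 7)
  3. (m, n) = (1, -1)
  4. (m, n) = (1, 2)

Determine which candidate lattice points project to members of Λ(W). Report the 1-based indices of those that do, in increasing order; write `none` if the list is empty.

1, 4

Numerically λ ≈ 2.414214 and λ' = −1/λ ≈ -0.414214.
[1] lift (0,-1): star map gives 0.414214; window check -0.8 ≤ 0.414214 < 0.8 is true → IN Λ
[2] lift (-3,7): star map gives -5.899495; window check -0.8 ≤ -5.899495 < 0.8 is false → out
[3] lift (1,-1): star map gives 1.414214; window check -0.8 ≤ 1.414214 < 0.8 is false → out
[4] lift (1,2): star map gives 0.171573; window check -0.8 ≤ 0.171573 < 0.8 is true → IN Λ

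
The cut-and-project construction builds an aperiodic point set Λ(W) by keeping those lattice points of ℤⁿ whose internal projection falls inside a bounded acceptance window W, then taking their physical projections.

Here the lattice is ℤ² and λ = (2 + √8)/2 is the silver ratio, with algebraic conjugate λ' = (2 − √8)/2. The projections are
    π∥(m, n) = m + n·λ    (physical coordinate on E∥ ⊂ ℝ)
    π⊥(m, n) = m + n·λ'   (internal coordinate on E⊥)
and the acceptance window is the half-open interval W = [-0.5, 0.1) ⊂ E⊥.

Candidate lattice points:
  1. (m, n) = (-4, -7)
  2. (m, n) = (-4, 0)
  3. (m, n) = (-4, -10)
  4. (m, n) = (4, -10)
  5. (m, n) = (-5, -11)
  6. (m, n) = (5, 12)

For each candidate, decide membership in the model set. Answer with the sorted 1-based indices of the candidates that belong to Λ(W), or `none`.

5, 6

λ' = (2−√8)/2 ≈ -0.4142.
candidate 1: (m,n)=(-4,-7) → π∥ = -4-7·λ ≈ -20.8995, π⊥ = -4-7·λ' ≈ -1.1005 ∉ [-0.5, 0.1) ⇒ out
candidate 2: (m,n)=(-4,0) → π∥ = -4+0·λ ≈ -4.0000, π⊥ = -4+0·λ' ≈ -4.0000 ∉ [-0.5, 0.1) ⇒ out
candidate 3: (m,n)=(-4,-10) → π∥ = -4-10·λ ≈ -28.1421, π⊥ = -4-10·λ' ≈ 0.1421 ∉ [-0.5, 0.1) ⇒ out
candidate 4: (m,n)=(4,-10) → π∥ = 4-10·λ ≈ -20.1421, π⊥ = 4-10·λ' ≈ 8.1421 ∉ [-0.5, 0.1) ⇒ out
candidate 5: (m,n)=(-5,-11) → π∥ = -5-11·λ ≈ -31.5563, π⊥ = -5-11·λ' ≈ -0.4437 ∈ [-0.5, 0.1) ⇒ IN Λ
candidate 6: (m,n)=(5,12) → π∥ = 5+12·λ ≈ 33.9706, π⊥ = 5+12·λ' ≈ 0.0294 ∈ [-0.5, 0.1) ⇒ IN Λ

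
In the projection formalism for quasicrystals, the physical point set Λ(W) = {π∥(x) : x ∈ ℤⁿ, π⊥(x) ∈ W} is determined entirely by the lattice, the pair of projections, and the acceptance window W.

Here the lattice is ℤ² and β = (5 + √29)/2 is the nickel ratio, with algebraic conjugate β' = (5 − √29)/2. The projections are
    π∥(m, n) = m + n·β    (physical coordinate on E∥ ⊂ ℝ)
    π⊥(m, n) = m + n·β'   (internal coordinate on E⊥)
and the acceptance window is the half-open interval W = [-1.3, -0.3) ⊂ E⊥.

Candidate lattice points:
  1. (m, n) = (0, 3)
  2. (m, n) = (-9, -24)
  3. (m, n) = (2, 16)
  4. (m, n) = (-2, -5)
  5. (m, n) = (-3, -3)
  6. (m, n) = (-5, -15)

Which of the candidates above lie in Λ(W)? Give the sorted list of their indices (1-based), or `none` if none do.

1, 3, 4

Numerically β ≈ 5.19258 and β' = −1/β ≈ -0.19258.
candidate 1: (m,n)=(0,3) → π∥ = 0+3·β ≈ 15.57775, π⊥ = 0+3·β' ≈ -0.57775 ∈ [-1.3, -0.3) ⇒ IN Λ
candidate 2: (m,n)=(-9,-24) → π∥ = -9-24·β ≈ -133.62198, π⊥ = -9-24·β' ≈ -4.37802 ∉ [-1.3, -0.3) ⇒ out
candidate 3: (m,n)=(2,16) → π∥ = 2+16·β ≈ 85.08132, π⊥ = 2+16·β' ≈ -1.08132 ∈ [-1.3, -0.3) ⇒ IN Λ
candidate 4: (m,n)=(-2,-5) → π∥ = -2-5·β ≈ -27.96291, π⊥ = -2-5·β' ≈ -1.03709 ∈ [-1.3, -0.3) ⇒ IN Λ
candidate 5: (m,n)=(-3,-3) → π∥ = -3-3·β ≈ -18.57775, π⊥ = -3-3·β' ≈ -2.42225 ∉ [-1.3, -0.3) ⇒ out
candidate 6: (m,n)=(-5,-15) → π∥ = -5-15·β ≈ -82.88874, π⊥ = -5-15·β' ≈ -2.11126 ∉ [-1.3, -0.3) ⇒ out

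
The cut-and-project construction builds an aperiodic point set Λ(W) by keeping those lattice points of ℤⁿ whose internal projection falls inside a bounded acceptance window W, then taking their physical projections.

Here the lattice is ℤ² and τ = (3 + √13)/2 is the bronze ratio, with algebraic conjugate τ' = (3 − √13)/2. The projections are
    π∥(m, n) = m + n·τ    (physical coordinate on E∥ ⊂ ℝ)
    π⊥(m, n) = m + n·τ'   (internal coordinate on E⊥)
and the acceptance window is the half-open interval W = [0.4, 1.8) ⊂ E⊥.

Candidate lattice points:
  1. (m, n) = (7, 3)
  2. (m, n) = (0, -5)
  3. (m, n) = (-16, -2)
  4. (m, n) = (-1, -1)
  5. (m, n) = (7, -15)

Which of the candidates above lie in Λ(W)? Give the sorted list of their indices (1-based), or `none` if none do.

2

τ' = (3−√13)/2 ≈ -0.3028.
[1] lift (7,3): star map gives 6.0917; window check 0.4 ≤ 6.0917 < 1.8 is false → out
[2] lift (0,-5): star map gives 1.5139; window check 0.4 ≤ 1.5139 < 1.8 is true → IN Λ
[3] lift (-16,-2): star map gives -15.3944; window check 0.4 ≤ -15.3944 < 1.8 is false → out
[4] lift (-1,-1): star map gives -0.6972; window check 0.4 ≤ -0.6972 < 1.8 is false → out
[5] lift (7,-15): star map gives 11.5416; window check 0.4 ≤ 11.5416 < 1.8 is false → out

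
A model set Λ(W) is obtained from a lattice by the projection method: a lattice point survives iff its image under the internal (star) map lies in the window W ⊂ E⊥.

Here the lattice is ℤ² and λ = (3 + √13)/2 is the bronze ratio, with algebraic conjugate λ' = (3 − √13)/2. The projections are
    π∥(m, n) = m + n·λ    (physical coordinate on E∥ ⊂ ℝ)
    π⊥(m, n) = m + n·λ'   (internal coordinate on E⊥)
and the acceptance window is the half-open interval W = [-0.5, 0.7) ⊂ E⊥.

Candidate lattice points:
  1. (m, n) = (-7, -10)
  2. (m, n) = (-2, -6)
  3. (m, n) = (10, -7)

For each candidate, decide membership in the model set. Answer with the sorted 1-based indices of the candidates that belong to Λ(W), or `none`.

2

Numerically λ ≈ 3.30278 and λ' = −1/λ ≈ -0.30278.
#1 (-7,-10): internal coord -7 + (-10)·λ' = -3.97224; -3.97224 ∉ [-0.5, 0.7) → out
#2 (-2,-6): internal coord -2 + (-6)·λ' = -0.18335; -0.18335 ∈ [-0.5, 0.7) → IN Λ
#3 (10,-7): internal coord 10 + (-7)·λ' = +12.11943; +12.11943 ∉ [-0.5, 0.7) → out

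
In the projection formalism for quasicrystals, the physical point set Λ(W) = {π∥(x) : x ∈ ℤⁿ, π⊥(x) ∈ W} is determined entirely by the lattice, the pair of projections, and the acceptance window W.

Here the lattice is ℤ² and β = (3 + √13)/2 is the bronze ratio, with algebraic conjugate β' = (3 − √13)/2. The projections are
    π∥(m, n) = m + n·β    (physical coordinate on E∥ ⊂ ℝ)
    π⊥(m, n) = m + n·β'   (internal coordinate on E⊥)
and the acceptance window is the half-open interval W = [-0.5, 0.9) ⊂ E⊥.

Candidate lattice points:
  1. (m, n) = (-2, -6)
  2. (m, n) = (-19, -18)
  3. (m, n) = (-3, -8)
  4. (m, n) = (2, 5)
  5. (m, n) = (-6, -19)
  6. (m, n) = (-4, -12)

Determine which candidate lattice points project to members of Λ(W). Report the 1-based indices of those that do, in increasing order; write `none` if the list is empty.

Compute β' = (3−√13)/2 = -0.3028, so π⊥(m,n) = m -0.3028·n.
#1 (-2,-6): internal coord -2 + (-6)·β' = -0.1833; -0.1833 ∈ [-0.5, 0.9) → IN Λ
#2 (-19,-18): internal coord -19 + (-18)·β' = -13.5500; -13.5500 ∉ [-0.5, 0.9) → out
#3 (-3,-8): internal coord -3 + (-8)·β' = -0.5778; -0.5778 ∉ [-0.5, 0.9) → out
#4 (2,5): internal coord 2 + (5)·β' = +0.4861; +0.4861 ∈ [-0.5, 0.9) → IN Λ
#5 (-6,-19): internal coord -6 + (-19)·β' = -0.2473; -0.2473 ∈ [-0.5, 0.9) → IN Λ
#6 (-4,-12): internal coord -4 + (-12)·β' = -0.3667; -0.3667 ∈ [-0.5, 0.9) → IN Λ

1, 4, 5, 6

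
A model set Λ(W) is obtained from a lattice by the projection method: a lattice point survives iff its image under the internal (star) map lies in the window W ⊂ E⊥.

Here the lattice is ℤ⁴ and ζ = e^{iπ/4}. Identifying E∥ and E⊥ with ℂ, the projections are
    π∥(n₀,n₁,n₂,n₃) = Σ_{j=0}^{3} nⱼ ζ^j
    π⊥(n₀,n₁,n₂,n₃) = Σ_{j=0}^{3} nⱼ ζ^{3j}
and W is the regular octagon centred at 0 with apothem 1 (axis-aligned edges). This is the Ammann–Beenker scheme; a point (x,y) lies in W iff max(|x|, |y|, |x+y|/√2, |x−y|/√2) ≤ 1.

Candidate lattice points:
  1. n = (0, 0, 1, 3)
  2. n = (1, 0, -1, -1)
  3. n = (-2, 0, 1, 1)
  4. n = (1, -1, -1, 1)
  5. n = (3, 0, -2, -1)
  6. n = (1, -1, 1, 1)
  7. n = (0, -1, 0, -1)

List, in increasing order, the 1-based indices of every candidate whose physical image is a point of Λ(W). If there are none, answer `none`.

Internal map: ζ^{3j} for j=0..3 gives (1,0), (−√2/2,√2/2), (0,−1), (√2/2,√2/2).
candidate 1: n = (0, 0, 1, 3) → π⊥ ≈ (+2.121320, +1.121320); max(|x|,|y|,|x±y|/√2) = 2.292893 > 1 ⇒ ∉ W
candidate 2: n = (1, 0, -1, -1) → π⊥ ≈ (+0.292893, +0.292893); max(|x|,|y|,|x±y|/√2) = 0.414214 ≤ 1 ⇒ ∈ W
candidate 3: n = (-2, 0, 1, 1) → π⊥ ≈ (-1.292893, -0.292893); max(|x|,|y|,|x±y|/√2) = 1.292893 > 1 ⇒ ∉ W
candidate 4: n = (1, -1, -1, 1) → π⊥ ≈ (+2.414214, +1.000000); max(|x|,|y|,|x±y|/√2) = 2.414214 > 1 ⇒ ∉ W
candidate 5: n = (3, 0, -2, -1) → π⊥ ≈ (+2.292893, +1.292893); max(|x|,|y|,|x±y|/√2) = 2.535534 > 1 ⇒ ∉ W
candidate 6: n = (1, -1, 1, 1) → π⊥ ≈ (+2.414214, -1.000000); max(|x|,|y|,|x±y|/√2) = 2.414214 > 1 ⇒ ∉ W
candidate 7: n = (0, -1, 0, -1) → π⊥ ≈ (+0.000000, -1.414214); max(|x|,|y|,|x±y|/√2) = 1.414214 > 1 ⇒ ∉ W

2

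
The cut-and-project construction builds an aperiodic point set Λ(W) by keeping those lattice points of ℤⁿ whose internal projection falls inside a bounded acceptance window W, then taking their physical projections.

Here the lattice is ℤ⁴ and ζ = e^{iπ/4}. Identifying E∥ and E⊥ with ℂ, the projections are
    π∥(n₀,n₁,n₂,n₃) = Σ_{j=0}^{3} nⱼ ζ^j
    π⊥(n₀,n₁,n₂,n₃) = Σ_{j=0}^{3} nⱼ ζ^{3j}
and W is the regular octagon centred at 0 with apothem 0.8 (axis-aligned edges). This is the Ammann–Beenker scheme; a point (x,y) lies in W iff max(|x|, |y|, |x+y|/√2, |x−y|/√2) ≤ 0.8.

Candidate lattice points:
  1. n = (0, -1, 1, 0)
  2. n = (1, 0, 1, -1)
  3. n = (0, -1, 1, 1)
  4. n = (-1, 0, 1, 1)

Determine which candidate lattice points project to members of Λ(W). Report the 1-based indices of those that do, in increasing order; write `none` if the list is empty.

π⊥(n) = n₀ + n₁ζ³ + n₂ζ⁶ + n₃ζ⁹ where ζ = e^{iπ/4}.
#1 (0, -1, 1, 0): internal (0.707107, -1.707107); octagon support 1.707107 vs apothem 0.8 → ∉ W
#2 (1, 0, 1, -1): internal (0.292893, -1.707107); octagon support 1.707107 vs apothem 0.8 → ∉ W
#3 (0, -1, 1, 1): internal (1.414214, -1.000000); octagon support 1.707107 vs apothem 0.8 → ∉ W
#4 (-1, 0, 1, 1): internal (-0.292893, -0.292893); octagon support 0.414214 vs apothem 0.8 → ∈ W

4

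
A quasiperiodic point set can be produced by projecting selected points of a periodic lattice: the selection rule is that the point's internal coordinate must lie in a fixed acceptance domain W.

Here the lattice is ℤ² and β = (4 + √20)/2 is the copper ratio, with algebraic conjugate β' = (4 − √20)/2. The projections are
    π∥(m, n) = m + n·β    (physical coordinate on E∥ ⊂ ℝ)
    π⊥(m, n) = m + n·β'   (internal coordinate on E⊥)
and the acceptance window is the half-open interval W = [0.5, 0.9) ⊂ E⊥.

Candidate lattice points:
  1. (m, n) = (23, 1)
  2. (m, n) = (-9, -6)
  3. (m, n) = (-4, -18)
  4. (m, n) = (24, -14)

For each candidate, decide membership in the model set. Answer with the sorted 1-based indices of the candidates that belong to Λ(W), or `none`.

none

Numerically β ≈ 4.236068 and β' = −1/β ≈ -0.236068.
candidate 1: (m,n)=(23,1) → π∥ = 23+1·β ≈ 27.236068, π⊥ = 23+1·β' ≈ 22.763932 ∉ [0.5, 0.9) ⇒ out
candidate 2: (m,n)=(-9,-6) → π∥ = -9-6·β ≈ -34.416408, π⊥ = -9-6·β' ≈ -7.583592 ∉ [0.5, 0.9) ⇒ out
candidate 3: (m,n)=(-4,-18) → π∥ = -4-18·β ≈ -80.249224, π⊥ = -4-18·β' ≈ 0.249224 ∉ [0.5, 0.9) ⇒ out
candidate 4: (m,n)=(24,-14) → π∥ = 24-14·β ≈ -35.304952, π⊥ = 24-14·β' ≈ 27.304952 ∉ [0.5, 0.9) ⇒ out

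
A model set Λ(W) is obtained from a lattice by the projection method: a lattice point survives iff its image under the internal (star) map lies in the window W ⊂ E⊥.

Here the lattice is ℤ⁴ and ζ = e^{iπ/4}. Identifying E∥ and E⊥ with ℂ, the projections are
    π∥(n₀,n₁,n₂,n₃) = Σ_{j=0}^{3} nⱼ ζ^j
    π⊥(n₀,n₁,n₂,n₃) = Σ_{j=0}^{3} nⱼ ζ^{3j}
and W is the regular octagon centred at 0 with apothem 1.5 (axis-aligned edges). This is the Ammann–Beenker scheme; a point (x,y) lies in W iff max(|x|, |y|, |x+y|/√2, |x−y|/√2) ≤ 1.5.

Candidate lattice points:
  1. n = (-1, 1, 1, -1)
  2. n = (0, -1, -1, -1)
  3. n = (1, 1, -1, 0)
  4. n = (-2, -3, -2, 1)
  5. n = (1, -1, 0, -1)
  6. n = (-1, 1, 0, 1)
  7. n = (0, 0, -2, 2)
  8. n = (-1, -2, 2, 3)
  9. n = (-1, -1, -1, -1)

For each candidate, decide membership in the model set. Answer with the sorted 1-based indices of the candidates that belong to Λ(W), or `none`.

With ζ = e^{iπ/4} the internal vectors are ζ^0,ζ^3,ζ^6,ζ^9.
candidate 1: n = (-1, 1, 1, -1) → π⊥ ≈ (-2.414214, -1.000000); max(|x|,|y|,|x±y|/√2) = 2.414214 > 1.5 ⇒ ∉ W
candidate 2: n = (0, -1, -1, -1) → π⊥ ≈ (+0.000000, -0.414214); max(|x|,|y|,|x±y|/√2) = 0.414214 ≤ 1.5 ⇒ ∈ W
candidate 3: n = (1, 1, -1, 0) → π⊥ ≈ (+0.292893, +1.707107); max(|x|,|y|,|x±y|/√2) = 1.707107 > 1.5 ⇒ ∉ W
candidate 4: n = (-2, -3, -2, 1) → π⊥ ≈ (+0.828427, +0.585786); max(|x|,|y|,|x±y|/√2) = 1.000000 ≤ 1.5 ⇒ ∈ W
candidate 5: n = (1, -1, 0, -1) → π⊥ ≈ (+1.000000, -1.414214); max(|x|,|y|,|x±y|/√2) = 1.707107 > 1.5 ⇒ ∉ W
candidate 6: n = (-1, 1, 0, 1) → π⊥ ≈ (-1.000000, +1.414214); max(|x|,|y|,|x±y|/√2) = 1.707107 > 1.5 ⇒ ∉ W
candidate 7: n = (0, 0, -2, 2) → π⊥ ≈ (+1.414214, +3.414214); max(|x|,|y|,|x±y|/√2) = 3.414214 > 1.5 ⇒ ∉ W
candidate 8: n = (-1, -2, 2, 3) → π⊥ ≈ (+2.535534, -1.292893); max(|x|,|y|,|x±y|/√2) = 2.707107 > 1.5 ⇒ ∉ W
candidate 9: n = (-1, -1, -1, -1) → π⊥ ≈ (-1.000000, -0.414214); max(|x|,|y|,|x±y|/√2) = 1.000000 ≤ 1.5 ⇒ ∈ W

2, 4, 9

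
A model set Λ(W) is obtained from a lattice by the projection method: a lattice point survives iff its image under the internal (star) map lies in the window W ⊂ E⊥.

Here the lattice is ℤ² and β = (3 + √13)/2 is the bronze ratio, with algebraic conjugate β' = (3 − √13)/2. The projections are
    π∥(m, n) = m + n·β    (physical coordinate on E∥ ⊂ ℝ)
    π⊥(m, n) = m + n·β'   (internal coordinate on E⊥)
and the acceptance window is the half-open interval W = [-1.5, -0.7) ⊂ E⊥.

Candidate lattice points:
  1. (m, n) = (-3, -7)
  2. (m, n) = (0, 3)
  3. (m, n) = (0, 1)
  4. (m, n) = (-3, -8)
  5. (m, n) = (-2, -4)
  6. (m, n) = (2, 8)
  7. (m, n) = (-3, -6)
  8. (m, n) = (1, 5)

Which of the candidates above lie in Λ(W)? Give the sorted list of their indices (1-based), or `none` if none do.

1, 2, 5, 7

Numerically β ≈ 3.302776 and β' = −1/β ≈ -0.302776.
candidate 1: (m,n)=(-3,-7) → π∥ = -3-7·β ≈ -26.119429, π⊥ = -3-7·β' ≈ -0.880571 ∈ [-1.5, -0.7) ⇒ IN Λ
candidate 2: (m,n)=(0,3) → π∥ = 0+3·β ≈ 9.908327, π⊥ = 0+3·β' ≈ -0.908327 ∈ [-1.5, -0.7) ⇒ IN Λ
candidate 3: (m,n)=(0,1) → π∥ = 0+1·β ≈ 3.302776, π⊥ = 0+1·β' ≈ -0.302776 ∉ [-1.5, -0.7) ⇒ out
candidate 4: (m,n)=(-3,-8) → π∥ = -3-8·β ≈ -29.422205, π⊥ = -3-8·β' ≈ -0.577795 ∉ [-1.5, -0.7) ⇒ out
candidate 5: (m,n)=(-2,-4) → π∥ = -2-4·β ≈ -15.211103, π⊥ = -2-4·β' ≈ -0.788897 ∈ [-1.5, -0.7) ⇒ IN Λ
candidate 6: (m,n)=(2,8) → π∥ = 2+8·β ≈ 28.422205, π⊥ = 2+8·β' ≈ -0.422205 ∉ [-1.5, -0.7) ⇒ out
candidate 7: (m,n)=(-3,-6) → π∥ = -3-6·β ≈ -22.816654, π⊥ = -3-6·β' ≈ -1.183346 ∈ [-1.5, -0.7) ⇒ IN Λ
candidate 8: (m,n)=(1,5) → π∥ = 1+5·β ≈ 17.513878, π⊥ = 1+5·β' ≈ -0.513878 ∉ [-1.5, -0.7) ⇒ out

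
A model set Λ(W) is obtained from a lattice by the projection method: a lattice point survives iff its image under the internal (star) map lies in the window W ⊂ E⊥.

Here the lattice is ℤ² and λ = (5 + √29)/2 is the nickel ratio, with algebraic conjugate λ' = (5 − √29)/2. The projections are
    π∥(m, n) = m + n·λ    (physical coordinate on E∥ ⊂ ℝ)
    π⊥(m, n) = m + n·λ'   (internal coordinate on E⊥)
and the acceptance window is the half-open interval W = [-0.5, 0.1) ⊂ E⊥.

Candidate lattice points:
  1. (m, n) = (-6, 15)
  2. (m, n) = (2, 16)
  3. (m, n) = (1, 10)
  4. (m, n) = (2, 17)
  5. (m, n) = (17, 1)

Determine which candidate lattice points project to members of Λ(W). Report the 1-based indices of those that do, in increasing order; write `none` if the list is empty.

none

λ' = (5−√29)/2 ≈ -0.1926.
#1 (-6,15): internal coord -6 + (15)·λ' = -8.8887; -8.8887 ∉ [-0.5, 0.1) → out
#2 (2,16): internal coord 2 + (16)·λ' = -1.0813; -1.0813 ∉ [-0.5, 0.1) → out
#3 (1,10): internal coord 1 + (10)·λ' = -0.9258; -0.9258 ∉ [-0.5, 0.1) → out
#4 (2,17): internal coord 2 + (17)·λ' = -1.2739; -1.2739 ∉ [-0.5, 0.1) → out
#5 (17,1): internal coord 17 + (1)·λ' = +16.8074; +16.8074 ∉ [-0.5, 0.1) → out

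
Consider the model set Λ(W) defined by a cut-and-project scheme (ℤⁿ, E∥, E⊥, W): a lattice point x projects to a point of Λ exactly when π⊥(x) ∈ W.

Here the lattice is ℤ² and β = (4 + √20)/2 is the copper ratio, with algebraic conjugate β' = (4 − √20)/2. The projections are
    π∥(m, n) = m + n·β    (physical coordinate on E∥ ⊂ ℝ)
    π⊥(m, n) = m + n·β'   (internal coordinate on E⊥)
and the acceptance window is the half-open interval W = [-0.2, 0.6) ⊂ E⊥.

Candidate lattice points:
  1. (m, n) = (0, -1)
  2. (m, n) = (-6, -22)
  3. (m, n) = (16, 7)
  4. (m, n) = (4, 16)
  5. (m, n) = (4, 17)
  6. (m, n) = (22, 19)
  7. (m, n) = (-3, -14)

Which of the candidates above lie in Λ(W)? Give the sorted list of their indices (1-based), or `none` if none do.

β' = (4−√20)/2 ≈ -0.2361.
candidate 1: (m,n)=(0,-1) → π∥ = 0-1·β ≈ -4.2361, π⊥ = 0-1·β' ≈ 0.2361 ∈ [-0.2, 0.6) ⇒ IN Λ
candidate 2: (m,n)=(-6,-22) → π∥ = -6-22·β ≈ -99.1935, π⊥ = -6-22·β' ≈ -0.8065 ∉ [-0.2, 0.6) ⇒ out
candidate 3: (m,n)=(16,7) → π∥ = 16+7·β ≈ 45.6525, π⊥ = 16+7·β' ≈ 14.3475 ∉ [-0.2, 0.6) ⇒ out
candidate 4: (m,n)=(4,16) → π∥ = 4+16·β ≈ 71.7771, π⊥ = 4+16·β' ≈ 0.2229 ∈ [-0.2, 0.6) ⇒ IN Λ
candidate 5: (m,n)=(4,17) → π∥ = 4+17·β ≈ 76.0132, π⊥ = 4+17·β' ≈ -0.0132 ∈ [-0.2, 0.6) ⇒ IN Λ
candidate 6: (m,n)=(22,19) → π∥ = 22+19·β ≈ 102.4853, π⊥ = 22+19·β' ≈ 17.5147 ∉ [-0.2, 0.6) ⇒ out
candidate 7: (m,n)=(-3,-14) → π∥ = -3-14·β ≈ -62.3050, π⊥ = -3-14·β' ≈ 0.3050 ∈ [-0.2, 0.6) ⇒ IN Λ

1, 4, 5, 7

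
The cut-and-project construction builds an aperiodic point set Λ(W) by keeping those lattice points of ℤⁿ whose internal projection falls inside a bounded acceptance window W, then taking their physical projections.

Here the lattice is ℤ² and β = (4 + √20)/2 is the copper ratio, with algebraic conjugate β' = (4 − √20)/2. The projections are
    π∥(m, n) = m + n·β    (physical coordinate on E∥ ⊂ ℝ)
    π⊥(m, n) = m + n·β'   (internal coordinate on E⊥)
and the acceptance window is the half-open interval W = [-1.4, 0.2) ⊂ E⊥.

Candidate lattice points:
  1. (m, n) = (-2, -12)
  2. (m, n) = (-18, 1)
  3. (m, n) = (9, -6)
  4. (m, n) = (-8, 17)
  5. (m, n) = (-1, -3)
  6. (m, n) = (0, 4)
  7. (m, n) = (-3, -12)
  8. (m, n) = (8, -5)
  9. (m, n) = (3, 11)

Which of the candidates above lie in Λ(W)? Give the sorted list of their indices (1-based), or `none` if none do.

Numerically β ≈ 4.23607 and β' = −1/β ≈ -0.23607.
[1] lift (-2,-12): star map gives 0.83282; window check -1.4 ≤ 0.83282 < 0.2 is false → out
[2] lift (-18,1): star map gives -18.23607; window check -1.4 ≤ -18.23607 < 0.2 is false → out
[3] lift (9,-6): star map gives 10.41641; window check -1.4 ≤ 10.41641 < 0.2 is false → out
[4] lift (-8,17): star map gives -12.01316; window check -1.4 ≤ -12.01316 < 0.2 is false → out
[5] lift (-1,-3): star map gives -0.29180; window check -1.4 ≤ -0.29180 < 0.2 is true → IN Λ
[6] lift (0,4): star map gives -0.94427; window check -1.4 ≤ -0.94427 < 0.2 is true → IN Λ
[7] lift (-3,-12): star map gives -0.16718; window check -1.4 ≤ -0.16718 < 0.2 is true → IN Λ
[8] lift (8,-5): star map gives 9.18034; window check -1.4 ≤ 9.18034 < 0.2 is false → out
[9] lift (3,11): star map gives 0.40325; window check -1.4 ≤ 0.40325 < 0.2 is false → out

5, 6, 7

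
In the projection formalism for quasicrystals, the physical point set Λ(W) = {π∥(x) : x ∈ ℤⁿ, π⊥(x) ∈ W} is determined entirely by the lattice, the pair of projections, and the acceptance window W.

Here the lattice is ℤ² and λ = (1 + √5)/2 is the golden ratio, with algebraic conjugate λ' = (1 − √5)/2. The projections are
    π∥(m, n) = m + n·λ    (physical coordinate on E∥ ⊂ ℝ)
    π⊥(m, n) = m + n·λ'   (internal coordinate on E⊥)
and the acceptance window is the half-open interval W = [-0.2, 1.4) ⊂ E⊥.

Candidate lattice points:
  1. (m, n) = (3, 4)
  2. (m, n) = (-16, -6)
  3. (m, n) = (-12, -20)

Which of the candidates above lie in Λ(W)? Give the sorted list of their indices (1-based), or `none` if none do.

Compute λ' = (1−√5)/2 = -0.618034, so π⊥(m,n) = m -0.618034·n.
#1 (3,4): internal coord 3 + (4)·λ' = +0.527864; +0.527864 ∈ [-0.2, 1.4) → IN Λ
#2 (-16,-6): internal coord -16 + (-6)·λ' = -12.291796; -12.291796 ∉ [-0.2, 1.4) → out
#3 (-12,-20): internal coord -12 + (-20)·λ' = +0.360680; +0.360680 ∈ [-0.2, 1.4) → IN Λ

1, 3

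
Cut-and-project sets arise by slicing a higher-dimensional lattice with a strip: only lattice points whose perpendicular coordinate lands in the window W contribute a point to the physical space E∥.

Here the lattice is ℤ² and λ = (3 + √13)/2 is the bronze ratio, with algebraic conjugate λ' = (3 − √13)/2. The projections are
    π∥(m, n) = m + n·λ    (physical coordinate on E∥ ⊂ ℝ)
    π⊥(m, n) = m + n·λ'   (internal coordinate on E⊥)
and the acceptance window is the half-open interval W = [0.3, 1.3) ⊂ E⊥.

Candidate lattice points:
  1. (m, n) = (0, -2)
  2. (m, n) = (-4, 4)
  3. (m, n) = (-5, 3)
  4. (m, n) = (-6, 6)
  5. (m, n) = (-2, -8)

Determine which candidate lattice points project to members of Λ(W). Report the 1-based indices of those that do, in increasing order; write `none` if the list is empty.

1, 5

λ' = (3−√13)/2 ≈ -0.30278.
candidate 1: (m,n)=(0,-2) → π∥ = 0-2·λ ≈ -6.60555, π⊥ = 0-2·λ' ≈ 0.60555 ∈ [0.3, 1.3) ⇒ IN Λ
candidate 2: (m,n)=(-4,4) → π∥ = -4+4·λ ≈ 9.21110, π⊥ = -4+4·λ' ≈ -5.21110 ∉ [0.3, 1.3) ⇒ out
candidate 3: (m,n)=(-5,3) → π∥ = -5+3·λ ≈ 4.90833, π⊥ = -5+3·λ' ≈ -5.90833 ∉ [0.3, 1.3) ⇒ out
candidate 4: (m,n)=(-6,6) → π∥ = -6+6·λ ≈ 13.81665, π⊥ = -6+6·λ' ≈ -7.81665 ∉ [0.3, 1.3) ⇒ out
candidate 5: (m,n)=(-2,-8) → π∥ = -2-8·λ ≈ -28.42221, π⊥ = -2-8·λ' ≈ 0.42221 ∈ [0.3, 1.3) ⇒ IN Λ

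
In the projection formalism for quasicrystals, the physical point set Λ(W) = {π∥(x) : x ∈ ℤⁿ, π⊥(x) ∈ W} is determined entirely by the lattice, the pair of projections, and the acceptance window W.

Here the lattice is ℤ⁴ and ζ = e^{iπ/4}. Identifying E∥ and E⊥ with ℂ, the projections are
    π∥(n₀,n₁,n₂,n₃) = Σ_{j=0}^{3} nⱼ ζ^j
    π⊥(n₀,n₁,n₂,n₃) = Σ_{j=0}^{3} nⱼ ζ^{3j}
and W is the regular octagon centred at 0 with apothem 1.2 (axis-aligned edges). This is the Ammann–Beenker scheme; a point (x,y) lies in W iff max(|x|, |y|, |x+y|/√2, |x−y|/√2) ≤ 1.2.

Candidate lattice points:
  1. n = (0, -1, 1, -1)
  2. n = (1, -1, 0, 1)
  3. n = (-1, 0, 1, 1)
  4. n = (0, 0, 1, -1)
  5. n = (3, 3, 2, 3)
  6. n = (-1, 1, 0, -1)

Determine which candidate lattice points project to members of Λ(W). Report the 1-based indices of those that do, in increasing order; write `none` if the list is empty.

3

Internal map: ζ^{3j} for j=0..3 gives (1,0), (−√2/2,√2/2), (0,−1), (√2/2,√2/2).
candidate 1: n = (0, -1, 1, -1) → π⊥ ≈ (+0.000000, -2.414214); max(|x|,|y|,|x±y|/√2) = 2.414214 > 1.2 ⇒ ∉ W
candidate 2: n = (1, -1, 0, 1) → π⊥ ≈ (+2.414214, +0.000000); max(|x|,|y|,|x±y|/√2) = 2.414214 > 1.2 ⇒ ∉ W
candidate 3: n = (-1, 0, 1, 1) → π⊥ ≈ (-0.292893, -0.292893); max(|x|,|y|,|x±y|/√2) = 0.414214 ≤ 1.2 ⇒ ∈ W
candidate 4: n = (0, 0, 1, -1) → π⊥ ≈ (-0.707107, -1.707107); max(|x|,|y|,|x±y|/√2) = 1.707107 > 1.2 ⇒ ∉ W
candidate 5: n = (3, 3, 2, 3) → π⊥ ≈ (+3.000000, +2.242641); max(|x|,|y|,|x±y|/√2) = 3.707107 > 1.2 ⇒ ∉ W
candidate 6: n = (-1, 1, 0, -1) → π⊥ ≈ (-2.414214, +0.000000); max(|x|,|y|,|x±y|/√2) = 2.414214 > 1.2 ⇒ ∉ W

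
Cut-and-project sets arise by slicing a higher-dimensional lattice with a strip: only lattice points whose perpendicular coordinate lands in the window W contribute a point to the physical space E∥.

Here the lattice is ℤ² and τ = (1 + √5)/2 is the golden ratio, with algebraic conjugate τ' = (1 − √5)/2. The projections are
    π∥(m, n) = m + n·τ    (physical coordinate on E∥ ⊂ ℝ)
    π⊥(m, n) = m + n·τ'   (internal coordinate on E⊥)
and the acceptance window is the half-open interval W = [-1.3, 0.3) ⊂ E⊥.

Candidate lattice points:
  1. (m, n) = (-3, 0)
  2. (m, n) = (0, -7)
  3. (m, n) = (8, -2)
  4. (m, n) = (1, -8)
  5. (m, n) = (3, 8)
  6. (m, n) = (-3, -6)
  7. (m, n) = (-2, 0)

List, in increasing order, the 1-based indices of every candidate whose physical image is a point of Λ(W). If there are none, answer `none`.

Compute τ' = (1−√5)/2 = -0.61803, so π⊥(m,n) = m -0.61803·n.
#1 (-3,0): internal coord -3 + (0)·τ' = -3.00000; -3.00000 ∉ [-1.3, 0.3) → out
#2 (0,-7): internal coord 0 + (-7)·τ' = +4.32624; +4.32624 ∉ [-1.3, 0.3) → out
#3 (8,-2): internal coord 8 + (-2)·τ' = +9.23607; +9.23607 ∉ [-1.3, 0.3) → out
#4 (1,-8): internal coord 1 + (-8)·τ' = +5.94427; +5.94427 ∉ [-1.3, 0.3) → out
#5 (3,8): internal coord 3 + (8)·τ' = -1.94427; -1.94427 ∉ [-1.3, 0.3) → out
#6 (-3,-6): internal coord -3 + (-6)·τ' = +0.70820; +0.70820 ∉ [-1.3, 0.3) → out
#7 (-2,0): internal coord -2 + (0)·τ' = -2.00000; -2.00000 ∉ [-1.3, 0.3) → out

none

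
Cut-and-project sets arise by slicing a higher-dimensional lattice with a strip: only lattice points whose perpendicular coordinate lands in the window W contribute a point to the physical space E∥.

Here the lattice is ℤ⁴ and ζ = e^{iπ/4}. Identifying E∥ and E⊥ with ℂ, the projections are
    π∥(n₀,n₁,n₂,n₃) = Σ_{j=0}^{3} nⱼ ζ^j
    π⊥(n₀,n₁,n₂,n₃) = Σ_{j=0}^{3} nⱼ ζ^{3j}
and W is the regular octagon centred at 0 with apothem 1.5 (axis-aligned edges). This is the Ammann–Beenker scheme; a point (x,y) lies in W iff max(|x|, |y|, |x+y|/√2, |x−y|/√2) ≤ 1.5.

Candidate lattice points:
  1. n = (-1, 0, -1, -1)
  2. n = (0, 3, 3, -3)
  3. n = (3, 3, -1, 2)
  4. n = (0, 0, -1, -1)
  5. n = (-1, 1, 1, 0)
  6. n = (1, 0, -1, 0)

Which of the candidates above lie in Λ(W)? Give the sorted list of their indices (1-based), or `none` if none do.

4, 6

Internal map: ζ^{3j} for j=0..3 gives (1,0), (−√2/2,√2/2), (0,−1), (√2/2,√2/2).
#1 (-1, 0, -1, -1): internal (-1.7071, 0.2929); octagon support 1.7071 vs apothem 1.5 → ∉ W
#2 (0, 3, 3, -3): internal (-4.2426, -3.0000); octagon support 5.1213 vs apothem 1.5 → ∉ W
#3 (3, 3, -1, 2): internal (2.2929, 4.5355); octagon support 4.8284 vs apothem 1.5 → ∉ W
#4 (0, 0, -1, -1): internal (-0.7071, 0.2929); octagon support 0.7071 vs apothem 1.5 → ∈ W
#5 (-1, 1, 1, 0): internal (-1.7071, -0.2929); octagon support 1.7071 vs apothem 1.5 → ∉ W
#6 (1, 0, -1, 0): internal (1.0000, 1.0000); octagon support 1.4142 vs apothem 1.5 → ∈ W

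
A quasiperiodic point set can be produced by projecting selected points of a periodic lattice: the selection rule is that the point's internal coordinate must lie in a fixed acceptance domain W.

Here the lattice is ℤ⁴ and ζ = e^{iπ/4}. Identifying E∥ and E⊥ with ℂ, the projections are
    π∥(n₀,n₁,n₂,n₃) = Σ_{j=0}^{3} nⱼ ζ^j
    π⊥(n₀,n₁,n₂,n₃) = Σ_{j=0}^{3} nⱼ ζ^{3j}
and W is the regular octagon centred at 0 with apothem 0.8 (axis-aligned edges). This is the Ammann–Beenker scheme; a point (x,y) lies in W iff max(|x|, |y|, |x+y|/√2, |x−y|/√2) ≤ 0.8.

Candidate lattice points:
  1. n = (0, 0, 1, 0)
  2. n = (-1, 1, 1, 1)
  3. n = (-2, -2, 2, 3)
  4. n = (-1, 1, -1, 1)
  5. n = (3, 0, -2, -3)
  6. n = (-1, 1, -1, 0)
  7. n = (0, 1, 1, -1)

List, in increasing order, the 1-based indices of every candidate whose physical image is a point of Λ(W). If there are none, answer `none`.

Internal map: ζ^{3j} for j=0..3 gives (1,0), (−√2/2,√2/2), (0,−1), (√2/2,√2/2).
candidate 1: n = (0, 0, 1, 0) → π⊥ ≈ (+0.000000, -1.000000); max(|x|,|y|,|x±y|/√2) = 1.000000 > 0.8 ⇒ ∉ W
candidate 2: n = (-1, 1, 1, 1) → π⊥ ≈ (-1.000000, +0.414214); max(|x|,|y|,|x±y|/√2) = 1.000000 > 0.8 ⇒ ∉ W
candidate 3: n = (-2, -2, 2, 3) → π⊥ ≈ (+1.535534, -1.292893); max(|x|,|y|,|x±y|/√2) = 2.000000 > 0.8 ⇒ ∉ W
candidate 4: n = (-1, 1, -1, 1) → π⊥ ≈ (-1.000000, +2.414214); max(|x|,|y|,|x±y|/√2) = 2.414214 > 0.8 ⇒ ∉ W
candidate 5: n = (3, 0, -2, -3) → π⊥ ≈ (+0.878680, -0.121320); max(|x|,|y|,|x±y|/√2) = 0.878680 > 0.8 ⇒ ∉ W
candidate 6: n = (-1, 1, -1, 0) → π⊥ ≈ (-1.707107, +1.707107); max(|x|,|y|,|x±y|/√2) = 2.414214 > 0.8 ⇒ ∉ W
candidate 7: n = (0, 1, 1, -1) → π⊥ ≈ (-1.414214, -1.000000); max(|x|,|y|,|x±y|/√2) = 1.707107 > 0.8 ⇒ ∉ W

none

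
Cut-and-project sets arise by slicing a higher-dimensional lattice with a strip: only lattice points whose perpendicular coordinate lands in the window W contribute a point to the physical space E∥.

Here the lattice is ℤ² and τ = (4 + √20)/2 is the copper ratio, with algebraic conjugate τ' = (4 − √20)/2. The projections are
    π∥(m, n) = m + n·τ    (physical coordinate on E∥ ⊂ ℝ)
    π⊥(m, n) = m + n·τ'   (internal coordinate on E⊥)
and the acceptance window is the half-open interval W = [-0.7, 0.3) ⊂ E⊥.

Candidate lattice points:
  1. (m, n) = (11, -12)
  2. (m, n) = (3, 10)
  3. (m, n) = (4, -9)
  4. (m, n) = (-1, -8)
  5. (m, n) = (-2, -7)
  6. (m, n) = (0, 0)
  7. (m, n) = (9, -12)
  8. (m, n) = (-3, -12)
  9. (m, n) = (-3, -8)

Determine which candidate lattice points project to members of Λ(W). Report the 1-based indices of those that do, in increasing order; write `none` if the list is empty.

5, 6, 8

Compute τ' = (4−√20)/2 = -0.236068, so π⊥(m,n) = m -0.236068·n.
candidate 1: (m,n)=(11,-12) → π∥ = 11-12·τ ≈ -39.832816, π⊥ = 11-12·τ' ≈ 13.832816 ∉ [-0.7, 0.3) ⇒ out
candidate 2: (m,n)=(3,10) → π∥ = 3+10·τ ≈ 45.360680, π⊥ = 3+10·τ' ≈ 0.639320 ∉ [-0.7, 0.3) ⇒ out
candidate 3: (m,n)=(4,-9) → π∥ = 4-9·τ ≈ -34.124612, π⊥ = 4-9·τ' ≈ 6.124612 ∉ [-0.7, 0.3) ⇒ out
candidate 4: (m,n)=(-1,-8) → π∥ = -1-8·τ ≈ -34.888544, π⊥ = -1-8·τ' ≈ 0.888544 ∉ [-0.7, 0.3) ⇒ out
candidate 5: (m,n)=(-2,-7) → π∥ = -2-7·τ ≈ -31.652476, π⊥ = -2-7·τ' ≈ -0.347524 ∈ [-0.7, 0.3) ⇒ IN Λ
candidate 6: (m,n)=(0,0) → π∥ = 0+0·τ ≈ 0.000000, π⊥ = 0+0·τ' ≈ 0.000000 ∈ [-0.7, 0.3) ⇒ IN Λ
candidate 7: (m,n)=(9,-12) → π∥ = 9-12·τ ≈ -41.832816, π⊥ = 9-12·τ' ≈ 11.832816 ∉ [-0.7, 0.3) ⇒ out
candidate 8: (m,n)=(-3,-12) → π∥ = -3-12·τ ≈ -53.832816, π⊥ = -3-12·τ' ≈ -0.167184 ∈ [-0.7, 0.3) ⇒ IN Λ
candidate 9: (m,n)=(-3,-8) → π∥ = -3-8·τ ≈ -36.888544, π⊥ = -3-8·τ' ≈ -1.111456 ∉ [-0.7, 0.3) ⇒ out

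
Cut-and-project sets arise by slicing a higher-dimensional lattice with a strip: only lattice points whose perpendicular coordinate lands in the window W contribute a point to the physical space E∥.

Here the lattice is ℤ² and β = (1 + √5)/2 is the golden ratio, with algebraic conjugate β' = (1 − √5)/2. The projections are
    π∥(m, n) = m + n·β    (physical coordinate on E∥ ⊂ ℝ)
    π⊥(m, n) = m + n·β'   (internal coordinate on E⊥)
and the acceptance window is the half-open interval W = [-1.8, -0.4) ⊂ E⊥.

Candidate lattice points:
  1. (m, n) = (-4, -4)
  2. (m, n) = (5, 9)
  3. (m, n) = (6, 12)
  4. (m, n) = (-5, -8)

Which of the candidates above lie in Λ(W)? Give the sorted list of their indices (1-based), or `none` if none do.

1, 2, 3

Compute β' = (1−√5)/2 = -0.6180, so π⊥(m,n) = m -0.6180·n.
#1 (-4,-4): internal coord -4 + (-4)·β' = -1.5279; -1.5279 ∈ [-1.8, -0.4) → IN Λ
#2 (5,9): internal coord 5 + (9)·β' = -0.5623; -0.5623 ∈ [-1.8, -0.4) → IN Λ
#3 (6,12): internal coord 6 + (12)·β' = -1.4164; -1.4164 ∈ [-1.8, -0.4) → IN Λ
#4 (-5,-8): internal coord -5 + (-8)·β' = -0.0557; -0.0557 ∉ [-1.8, -0.4) → out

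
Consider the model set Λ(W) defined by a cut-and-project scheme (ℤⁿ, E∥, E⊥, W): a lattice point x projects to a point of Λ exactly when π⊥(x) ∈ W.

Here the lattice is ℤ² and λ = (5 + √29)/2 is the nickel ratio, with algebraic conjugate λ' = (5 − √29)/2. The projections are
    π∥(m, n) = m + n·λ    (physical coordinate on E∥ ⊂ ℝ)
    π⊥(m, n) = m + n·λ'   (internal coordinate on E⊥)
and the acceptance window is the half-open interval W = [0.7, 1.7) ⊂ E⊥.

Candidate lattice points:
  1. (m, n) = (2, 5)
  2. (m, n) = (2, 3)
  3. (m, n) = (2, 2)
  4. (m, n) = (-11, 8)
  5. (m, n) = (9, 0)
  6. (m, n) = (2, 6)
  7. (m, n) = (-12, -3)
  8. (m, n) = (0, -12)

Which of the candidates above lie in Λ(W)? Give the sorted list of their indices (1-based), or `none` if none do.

Numerically λ ≈ 5.19258 and λ' = −1/λ ≈ -0.19258.
[1] lift (2,5): star map gives 1.03709; window check 0.7 ≤ 1.03709 < 1.7 is true → IN Λ
[2] lift (2,3): star map gives 1.42225; window check 0.7 ≤ 1.42225 < 1.7 is true → IN Λ
[3] lift (2,2): star map gives 1.61484; window check 0.7 ≤ 1.61484 < 1.7 is true → IN Λ
[4] lift (-11,8): star map gives -12.54066; window check 0.7 ≤ -12.54066 < 1.7 is false → out
[5] lift (9,0): star map gives 9.00000; window check 0.7 ≤ 9.00000 < 1.7 is false → out
[6] lift (2,6): star map gives 0.84451; window check 0.7 ≤ 0.84451 < 1.7 is true → IN Λ
[7] lift (-12,-3): star map gives -11.42225; window check 0.7 ≤ -11.42225 < 1.7 is false → out
[8] lift (0,-12): star map gives 2.31099; window check 0.7 ≤ 2.31099 < 1.7 is false → out

1, 2, 3, 6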